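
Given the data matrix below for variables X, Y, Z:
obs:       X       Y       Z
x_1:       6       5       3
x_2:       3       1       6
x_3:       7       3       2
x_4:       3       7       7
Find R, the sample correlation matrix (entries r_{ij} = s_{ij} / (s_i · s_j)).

Step 1 — column means:
  mean(X) = (6 + 3 + 7 + 3) / 4 = 19/4 = 4.75
  mean(Y) = (5 + 1 + 3 + 7) / 4 = 16/4 = 4
  mean(Z) = (3 + 6 + 2 + 7) / 4 = 18/4 = 4.5

Step 2 — sample variances and covariances s[i,j] = (1/(n-1)) · Σ_k (x_{k,i} - mean_i) · (x_{k,j} - mean_j), with n-1 = 3:
  s[X,X] = ((1.25)·(1.25) + (-1.75)·(-1.75) + (2.25)·(2.25) + (-1.75)·(-1.75)) / 3 = 12.75/3 = 4.25
  s[X,Y] = ((1.25)·(1) + (-1.75)·(-3) + (2.25)·(-1) + (-1.75)·(3)) / 3 = -1/3 = -0.3333
  s[X,Z] = ((1.25)·(-1.5) + (-1.75)·(1.5) + (2.25)·(-2.5) + (-1.75)·(2.5)) / 3 = -14.5/3 = -4.8333
  s[Y,Y] = ((1)·(1) + (-3)·(-3) + (-1)·(-1) + (3)·(3)) / 3 = 20/3 = 6.6667
  s[Y,Z] = ((1)·(-1.5) + (-3)·(1.5) + (-1)·(-2.5) + (3)·(2.5)) / 3 = 4/3 = 1.3333
  s[Z,Z] = ((-1.5)·(-1.5) + (1.5)·(1.5) + (-2.5)·(-2.5) + (2.5)·(2.5)) / 3 = 17/3 = 5.6667
  Sample standard deviations s_i = √(s[i,i]):
  s(X) = √(4.25) = 2.0616
  s(Y) = √(6.6667) = 2.582
  s(Z) = √(5.6667) = 2.3805

Step 3 — r_{ij} = s_{ij} / (s_i · s_j):
  r[X,X] = 1 (diagonal).
  r[X,Y] = -0.3333 / (2.0616 · 2.582) = -0.3333 / 5.3229 = -0.0626
  r[X,Z] = -4.8333 / (2.0616 · 2.3805) = -4.8333 / 4.9075 = -0.9849
  r[Y,Y] = 1 (diagonal).
  r[Y,Z] = 1.3333 / (2.582 · 2.3805) = 1.3333 / 6.1464 = 0.2169
  r[Z,Z] = 1 (diagonal).

R is symmetric with unit diagonal. Assembling:

R = [[1, -0.0626, -0.9849],
 [-0.0626, 1, 0.2169],
 [-0.9849, 0.2169, 1]]


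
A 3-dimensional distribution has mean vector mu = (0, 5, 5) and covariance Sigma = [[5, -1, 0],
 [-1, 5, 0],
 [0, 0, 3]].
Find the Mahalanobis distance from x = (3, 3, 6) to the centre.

Step 1 — centre the observation: (x - mu) = (3, -2, 1).

Step 2 — invert Sigma (cofactor / det for 3×3, or solve directly):
  Sigma^{-1} = [[0.2083, 0.0417, 0],
 [0.0417, 0.2083, 0],
 [0, 0, 0.3333]].

Step 3 — form the quadratic (x - mu)^T · Sigma^{-1} · (x - mu):
  Sigma^{-1} · (x - mu) = (0.5417, -0.2917, 0.3333).
  (x - mu)^T · [Sigma^{-1} · (x - mu)] = (3)·(0.5417) + (-2)·(-0.2917) + (1)·(0.3333) = 2.5417.

Step 4 — take square root: d = √(2.5417) ≈ 1.5943.

d(x, mu) = √(2.5417) ≈ 1.5943


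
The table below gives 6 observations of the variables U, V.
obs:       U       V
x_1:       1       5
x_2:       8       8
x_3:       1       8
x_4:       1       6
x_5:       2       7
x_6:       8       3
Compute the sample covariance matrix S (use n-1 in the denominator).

Step 1 — column means:
  mean(U) = (1 + 8 + 1 + 1 + 2 + 8) / 6 = 21/6 = 3.5
  mean(V) = (5 + 8 + 8 + 6 + 7 + 3) / 6 = 37/6 = 6.1667

Step 2 — sample covariance S[i,j] = (1/(n-1)) · Σ_k (x_{k,i} - mean_i) · (x_{k,j} - mean_j), with n-1 = 5.
  S[U,U] = ((-2.5)·(-2.5) + (4.5)·(4.5) + (-2.5)·(-2.5) + (-2.5)·(-2.5) + (-1.5)·(-1.5) + (4.5)·(4.5)) / 5 = 61.5/5 = 12.3
  S[U,V] = ((-2.5)·(-1.1667) + (4.5)·(1.8333) + (-2.5)·(1.8333) + (-2.5)·(-0.1667) + (-1.5)·(0.8333) + (4.5)·(-3.1667)) / 5 = -8.5/5 = -1.7
  S[V,V] = ((-1.1667)·(-1.1667) + (1.8333)·(1.8333) + (1.8333)·(1.8333) + (-0.1667)·(-0.1667) + (0.8333)·(0.8333) + (-3.1667)·(-3.1667)) / 5 = 18.8333/5 = 3.7667

S is symmetric (S[j,i] = S[i,j]). Assembling:

S = [[12.3, -1.7],
 [-1.7, 3.7667]]


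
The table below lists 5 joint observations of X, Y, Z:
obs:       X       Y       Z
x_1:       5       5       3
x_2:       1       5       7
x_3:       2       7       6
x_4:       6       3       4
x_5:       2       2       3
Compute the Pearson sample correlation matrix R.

Step 1 — column means:
  mean(X) = (5 + 1 + 2 + 6 + 2) / 5 = 16/5 = 3.2
  mean(Y) = (5 + 5 + 7 + 3 + 2) / 5 = 22/5 = 4.4
  mean(Z) = (3 + 7 + 6 + 4 + 3) / 5 = 23/5 = 4.6

Step 2 — sample variances and covariances s[i,j] = (1/(n-1)) · Σ_k (x_{k,i} - mean_i) · (x_{k,j} - mean_j), with n-1 = 4:
  s[X,X] = ((1.8)·(1.8) + (-2.2)·(-2.2) + (-1.2)·(-1.2) + (2.8)·(2.8) + (-1.2)·(-1.2)) / 4 = 18.8/4 = 4.7
  s[X,Y] = ((1.8)·(0.6) + (-2.2)·(0.6) + (-1.2)·(2.6) + (2.8)·(-1.4) + (-1.2)·(-2.4)) / 4 = -4.4/4 = -1.1
  s[X,Z] = ((1.8)·(-1.6) + (-2.2)·(2.4) + (-1.2)·(1.4) + (2.8)·(-0.6) + (-1.2)·(-1.6)) / 4 = -9.6/4 = -2.4
  s[Y,Y] = ((0.6)·(0.6) + (0.6)·(0.6) + (2.6)·(2.6) + (-1.4)·(-1.4) + (-2.4)·(-2.4)) / 4 = 15.2/4 = 3.8
  s[Y,Z] = ((0.6)·(-1.6) + (0.6)·(2.4) + (2.6)·(1.4) + (-1.4)·(-0.6) + (-2.4)·(-1.6)) / 4 = 8.8/4 = 2.2
  s[Z,Z] = ((-1.6)·(-1.6) + (2.4)·(2.4) + (1.4)·(1.4) + (-0.6)·(-0.6) + (-1.6)·(-1.6)) / 4 = 13.2/4 = 3.3
  Sample standard deviations s_i = √(s[i,i]):
  s(X) = √(4.7) = 2.1679
  s(Y) = √(3.8) = 1.9494
  s(Z) = √(3.3) = 1.8166

Step 3 — r_{ij} = s_{ij} / (s_i · s_j):
  r[X,X] = 1 (diagonal).
  r[X,Y] = -1.1 / (2.1679 · 1.9494) = -1.1 / 4.2261 = -0.2603
  r[X,Z] = -2.4 / (2.1679 · 1.8166) = -2.4 / 3.9383 = -0.6094
  r[Y,Y] = 1 (diagonal).
  r[Y,Z] = 2.2 / (1.9494 · 1.8166) = 2.2 / 3.5412 = 0.6213
  r[Z,Z] = 1 (diagonal).

R is symmetric with unit diagonal. Assembling:

R = [[1, -0.2603, -0.6094],
 [-0.2603, 1, 0.6213],
 [-0.6094, 0.6213, 1]]


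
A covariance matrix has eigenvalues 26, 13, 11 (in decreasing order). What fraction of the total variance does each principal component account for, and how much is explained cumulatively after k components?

Step 1 — total variance = trace(Sigma) = Σ λ_i = 26 + 13 + 11 = 50.

Step 2 — fraction explained by component i = λ_i / Σ λ:
  PC1: 26/50 = 0.52
  PC2: 13/50 = 0.26
  PC3: 11/50 = 0.22

Step 3 — cumulative fraction after k components = (λ_1 + ... + λ_k) / Σ λ:
  k = 1: 26/50 = 0.52
  k = 2: (26 + 13)/50 = 39/50 = 0.78
  k = 3: (26 + 13 + 11)/50 = 50/50 = 1

Summary (fraction, with percent):

explained: PC1 0.52 (52%), PC2 0.26 (26%), PC3 0.22 (22%);  cumulative: 0.52, 0.78, 1


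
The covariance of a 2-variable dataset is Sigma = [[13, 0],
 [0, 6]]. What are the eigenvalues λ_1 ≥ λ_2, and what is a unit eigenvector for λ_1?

Step 1 — characteristic polynomial of 2×2 Sigma:
  det(Sigma - λI) = λ² - trace · λ + det = 0.
  trace = 13 + 6 = 19, det = 13·6 - (0)² = 78.
Step 2 — discriminant:
  Δ = trace² - 4·det = 361 - 312 = 49.
Step 3 — eigenvalues:
  λ = (trace ± √Δ)/2 = (19 ± 7)/2,
  λ_1 = 13,  λ_2 = 6.

Step 4 — unit eigenvector for λ_1: Sigma is diagonal, so its eigenvectors are the coordinate axes. λ_1 = 13 is the diagonal entry on the first coordinate axis, hence
  v_1 = (1, 0) (||v_1|| = 1).

λ_1 = 13,  λ_2 = 6;  v_1 ≈ (1, 0)


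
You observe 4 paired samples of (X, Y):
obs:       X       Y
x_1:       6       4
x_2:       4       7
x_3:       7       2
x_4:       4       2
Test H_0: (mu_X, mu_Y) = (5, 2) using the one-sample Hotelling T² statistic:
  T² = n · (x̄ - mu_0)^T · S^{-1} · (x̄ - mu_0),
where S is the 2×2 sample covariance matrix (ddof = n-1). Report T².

Step 1 — sample mean vector:
  mean(X) = (6 + 4 + 7 + 4) / 4 = 21/4 = 5.25
  mean(Y) = (4 + 7 + 2 + 2) / 4 = 15/4 = 3.75
  x̄ = (5.25, 3.75),  deviation x̄ - mu_0 = (5.25, 3.75) - (5, 2) = (0.25, 1.75).

Step 2 — sample covariance matrix, S[i,j] = (1/(n-1)) · Σ_k (x_{k,i} - mean_i) · (x_{k,j} - mean_j), divisor n-1 = 3:
  S[X,X] = ((0.75)·(0.75) + (-1.25)·(-1.25) + (1.75)·(1.75) + (-1.25)·(-1.25)) / 3 = 6.75/3 = 2.25
  S[X,Y] = ((0.75)·(0.25) + (-1.25)·(3.25) + (1.75)·(-1.75) + (-1.25)·(-1.75)) / 3 = -4.75/3 = -1.5833
  S[Y,Y] = ((0.25)·(0.25) + (3.25)·(3.25) + (-1.75)·(-1.75) + (-1.75)·(-1.75)) / 3 = 16.75/3 = 5.5833
  S = [[2.25, -1.5833],
 [-1.5833, 5.5833]].

Step 3 — invert S. det(S) = 2.25·5.5833 - (-1.5833)² = 10.0556.
  S^{-1} = (1/det) · [[d, -b], [-b, a]] = [[0.5552, 0.1575],
 [0.1575, 0.2238]].

Step 4 — quadratic form (x̄ - mu_0)^T · S^{-1} · (x̄ - mu_0):
  S^{-1} · (x̄ - mu_0) = (0.4144, 0.4309),
  (x̄ - mu_0)^T · [...] = (0.25)·(0.4144) + (1.75)·(0.4309) = 0.8577.

Step 5 — scale by n: T² = 4 · 0.8577 = 3.4309.

T² ≈ 3.4309


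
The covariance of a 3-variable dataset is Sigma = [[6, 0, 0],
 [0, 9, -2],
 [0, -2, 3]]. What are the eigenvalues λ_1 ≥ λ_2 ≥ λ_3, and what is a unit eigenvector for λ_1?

Step 1 — characteristic polynomial p(λ) = det(λI - Sigma) = λ³ - tr·λ² + c_1·λ - det, where tr = trace, c_1 = sum of the principal 2×2 minors, det = det(Sigma):
  tr = 6 + 9 + 3 = 18,
  c_1 = (6·9 - (0)²) + (6·3 - (0)²) + (9·3 - (-2)²) = 54 + 18 + 23 = 95,
  det = 6·(9·3 - (-2)²) - (0)·((0)·3 - (-2)·(0)) + (0)·((0)·(-2) - 9·(0)) = 6·(23) - (0)·(0) + (0)·(0) = 138.
  So p(λ) = λ³ - 18λ² + 95λ - 138.
Step 2 — look for an integer root (rational root theorem: any rational root is an integer divisor of 138). Testing λ = 6:
  p(6) = 216 - 648 + 570 - 138 = 0  ✓
  Dividing out (λ - 6): p(λ) = (λ - 6)(λ² - 12λ + 23).
Step 3 — remaining eigenvalues from the quadratic λ² - 12λ + 23 = 0:
  Δ = 12² - 4·23 = 144 - 92 = 52,  λ = (12 ± √52)/2 = (12 ± 7.2111)/2 ≈ 9.6056 or 2.3944.
  Sorted: λ_1 = 9.6056,  λ_2 = 6,  λ_3 = 2.3944  (check: sum = 18 = tr ✓).

Step 4 — unit eigenvector for λ_1 ≈ 9.6056: v spans the null space of (Sigma - λ_1 I), whose rows are
  r_1 = (-3.6056, 0, 0),  r_2 = (0, -0.6056, -2),  r_3 = (0, -2, -6.6056).
  v is orthogonal to every row, so take v ∝ r_1 × r_2 = ((0)·(-2) - (0)·(-0.6056), (0)·(0) - (-3.6056)·(-2), (-3.6056)·(-0.6056) - (0)·(0)) ≈ (0, -7.2111, 2.1833).
  Rescale (multiply by -1 so the first nonzero entry is positive): u = (0, 7.2111, -2.1833).
  ||u|| = √((0)² + (7.2111)² + (-2.1833)²) = √(56.767) ≈ 7.5344,  v_1 = u/||u|| ≈ (0, 0.9571, -0.2898) (||v_1|| = 1).

λ_1 = 9.6056,  λ_2 = 6,  λ_3 = 2.3944;  v_1 ≈ (0, 0.9571, -0.2898)


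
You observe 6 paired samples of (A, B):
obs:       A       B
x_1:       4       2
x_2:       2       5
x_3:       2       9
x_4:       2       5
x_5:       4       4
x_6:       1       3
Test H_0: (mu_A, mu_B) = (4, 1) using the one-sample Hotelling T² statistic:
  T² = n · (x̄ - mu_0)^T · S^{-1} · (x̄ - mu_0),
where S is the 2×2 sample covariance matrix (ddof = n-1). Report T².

Step 1 — sample mean vector:
  mean(A) = (4 + 2 + 2 + 2 + 4 + 1) / 6 = 15/6 = 2.5
  mean(B) = (2 + 5 + 9 + 5 + 4 + 3) / 6 = 28/6 = 4.6667
  x̄ = (2.5, 4.6667),  deviation x̄ - mu_0 = (2.5, 4.6667) - (4, 1) = (-1.5, 3.6667).

Step 2 — sample covariance matrix, S[i,j] = (1/(n-1)) · Σ_k (x_{k,i} - mean_i) · (x_{k,j} - mean_j), divisor n-1 = 5:
  S[A,A] = ((1.5)·(1.5) + (-0.5)·(-0.5) + (-0.5)·(-0.5) + (-0.5)·(-0.5) + (1.5)·(1.5) + (-1.5)·(-1.5)) / 5 = 7.5/5 = 1.5
  S[A,B] = ((1.5)·(-2.6667) + (-0.5)·(0.3333) + (-0.5)·(4.3333) + (-0.5)·(0.3333) + (1.5)·(-0.6667) + (-1.5)·(-1.6667)) / 5 = -5/5 = -1
  S[B,B] = ((-2.6667)·(-2.6667) + (0.3333)·(0.3333) + (4.3333)·(4.3333) + (0.3333)·(0.3333) + (-0.6667)·(-0.6667) + (-1.6667)·(-1.6667)) / 5 = 29.3333/5 = 5.8667
  S = [[1.5, -1],
 [-1, 5.8667]].

Step 3 — invert S. det(S) = 1.5·5.8667 - (-1)² = 7.8.
  S^{-1} = (1/det) · [[d, -b], [-b, a]] = [[0.7521, 0.1282],
 [0.1282, 0.1923]].

Step 4 — quadratic form (x̄ - mu_0)^T · S^{-1} · (x̄ - mu_0):
  S^{-1} · (x̄ - mu_0) = (-0.6581, 0.5128),
  (x̄ - mu_0)^T · [...] = (-1.5)·(-0.6581) + (3.6667)·(0.5128) = 2.8675.

Step 5 — scale by n: T² = 6 · 2.8675 = 17.2051.

T² ≈ 17.2051


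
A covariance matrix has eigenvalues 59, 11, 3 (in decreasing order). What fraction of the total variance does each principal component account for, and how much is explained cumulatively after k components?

Step 1 — total variance = trace(Sigma) = Σ λ_i = 59 + 11 + 3 = 73.

Step 2 — fraction explained by component i = λ_i / Σ λ:
  PC1: 59/73 = 0.8082
  PC2: 11/73 = 0.1507
  PC3: 3/73 = 0.0411

Step 3 — cumulative fraction after k components = (λ_1 + ... + λ_k) / Σ λ:
  k = 1: 59/73 = 0.8082
  k = 2: (59 + 11)/73 = 70/73 = 0.9589
  k = 3: (59 + 11 + 3)/73 = 73/73 = 1

Summary (fraction, with percent):

explained: PC1 0.8082 (80.82%), PC2 0.1507 (15.07%), PC3 0.0411 (4.11%);  cumulative: 0.8082, 0.9589, 1


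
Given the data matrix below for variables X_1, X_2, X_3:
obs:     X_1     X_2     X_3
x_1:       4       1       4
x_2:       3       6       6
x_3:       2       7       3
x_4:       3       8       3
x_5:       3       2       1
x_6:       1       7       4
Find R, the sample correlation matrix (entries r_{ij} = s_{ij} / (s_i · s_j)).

Step 1 — column means:
  mean(X_1) = (4 + 3 + 2 + 3 + 3 + 1) / 6 = 16/6 = 2.6667
  mean(X_2) = (1 + 6 + 7 + 8 + 2 + 7) / 6 = 31/6 = 5.1667
  mean(X_3) = (4 + 6 + 3 + 3 + 1 + 4) / 6 = 21/6 = 3.5

Step 2 — sample variances and covariances s[i,j] = (1/(n-1)) · Σ_k (x_{k,i} - mean_i) · (x_{k,j} - mean_j), with n-1 = 5:
  s[X_1,X_1] = ((1.3333)·(1.3333) + (0.3333)·(0.3333) + (-0.6667)·(-0.6667) + (0.3333)·(0.3333) + (0.3333)·(0.3333) + (-1.6667)·(-1.6667)) / 5 = 5.3333/5 = 1.0667
  s[X_1,X_2] = ((1.3333)·(-4.1667) + (0.3333)·(0.8333) + (-0.6667)·(1.8333) + (0.3333)·(2.8333) + (0.3333)·(-3.1667) + (-1.6667)·(1.8333)) / 5 = -9.6667/5 = -1.9333
  s[X_1,X_3] = ((1.3333)·(0.5) + (0.3333)·(2.5) + (-0.6667)·(-0.5) + (0.3333)·(-0.5) + (0.3333)·(-2.5) + (-1.6667)·(0.5)) / 5 = 0/5 = 0
  s[X_2,X_2] = ((-4.1667)·(-4.1667) + (0.8333)·(0.8333) + (1.8333)·(1.8333) + (2.8333)·(2.8333) + (-3.1667)·(-3.1667) + (1.8333)·(1.8333)) / 5 = 42.8333/5 = 8.5667
  s[X_2,X_3] = ((-4.1667)·(0.5) + (0.8333)·(2.5) + (1.8333)·(-0.5) + (2.8333)·(-0.5) + (-3.1667)·(-2.5) + (1.8333)·(0.5)) / 5 = 6.5/5 = 1.3
  s[X_3,X_3] = ((0.5)·(0.5) + (2.5)·(2.5) + (-0.5)·(-0.5) + (-0.5)·(-0.5) + (-2.5)·(-2.5) + (0.5)·(0.5)) / 5 = 13.5/5 = 2.7
  Sample standard deviations s_i = √(s[i,i]):
  s(X_1) = √(1.0667) = 1.0328
  s(X_2) = √(8.5667) = 2.9269
  s(X_3) = √(2.7) = 1.6432

Step 3 — r_{ij} = s_{ij} / (s_i · s_j):
  r[X_1,X_1] = 1 (diagonal).
  r[X_1,X_2] = -1.9333 / (1.0328 · 2.9269) = -1.9333 / 3.0229 = -0.6396
  r[X_1,X_3] = 0 / (1.0328 · 1.6432) = 0 / 1.6971 = 0
  r[X_2,X_2] = 1 (diagonal).
  r[X_2,X_3] = 1.3 / (2.9269 · 1.6432) = 1.3 / 4.8094 = 0.2703
  r[X_3,X_3] = 1 (diagonal).

R is symmetric with unit diagonal. Assembling:

R = [[1, -0.6396, 0],
 [-0.6396, 1, 0.2703],
 [0, 0.2703, 1]]


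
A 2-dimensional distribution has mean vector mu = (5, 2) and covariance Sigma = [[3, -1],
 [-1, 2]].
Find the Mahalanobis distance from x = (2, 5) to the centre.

Step 1 — centre the observation: (x - mu) = (-3, 3).

Step 2 — invert Sigma. det(Sigma) = 3·2 - (-1)² = 5.
  Sigma^{-1} = (1/det) · [[d, -b], [-b, a]] = [[0.4, 0.2],
 [0.2, 0.6]].

Step 3 — form the quadratic (x - mu)^T · Sigma^{-1} · (x - mu):
  Sigma^{-1} · (x - mu) = (-0.6, 1.2).
  (x - mu)^T · [Sigma^{-1} · (x - mu)] = (-3)·(-0.6) + (3)·(1.2) = 5.4.

Step 4 — take square root: d = √(5.4) ≈ 2.3238.

d(x, mu) = √(5.4) ≈ 2.3238


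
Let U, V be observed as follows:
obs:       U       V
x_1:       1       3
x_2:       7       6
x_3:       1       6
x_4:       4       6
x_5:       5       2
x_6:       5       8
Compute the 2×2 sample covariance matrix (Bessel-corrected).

Step 1 — column means:
  mean(U) = (1 + 7 + 1 + 4 + 5 + 5) / 6 = 23/6 = 3.8333
  mean(V) = (3 + 6 + 6 + 6 + 2 + 8) / 6 = 31/6 = 5.1667

Step 2 — sample covariance S[i,j] = (1/(n-1)) · Σ_k (x_{k,i} - mean_i) · (x_{k,j} - mean_j), with n-1 = 5.
  S[U,U] = ((-2.8333)·(-2.8333) + (3.1667)·(3.1667) + (-2.8333)·(-2.8333) + (0.1667)·(0.1667) + (1.1667)·(1.1667) + (1.1667)·(1.1667)) / 5 = 28.8333/5 = 5.7667
  S[U,V] = ((-2.8333)·(-2.1667) + (3.1667)·(0.8333) + (-2.8333)·(0.8333) + (0.1667)·(0.8333) + (1.1667)·(-3.1667) + (1.1667)·(2.8333)) / 5 = 6.1667/5 = 1.2333
  S[V,V] = ((-2.1667)·(-2.1667) + (0.8333)·(0.8333) + (0.8333)·(0.8333) + (0.8333)·(0.8333) + (-3.1667)·(-3.1667) + (2.8333)·(2.8333)) / 5 = 24.8333/5 = 4.9667

S is symmetric (S[j,i] = S[i,j]). Assembling:

S = [[5.7667, 1.2333],
 [1.2333, 4.9667]]


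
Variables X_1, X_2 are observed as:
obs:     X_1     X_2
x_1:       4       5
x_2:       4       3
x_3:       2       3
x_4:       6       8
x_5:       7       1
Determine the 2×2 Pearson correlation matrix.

Step 1 — column means:
  mean(X_1) = (4 + 4 + 2 + 6 + 7) / 5 = 23/5 = 4.6
  mean(X_2) = (5 + 3 + 3 + 8 + 1) / 5 = 20/5 = 4

Step 2 — sample variances and covariances s[i,j] = (1/(n-1)) · Σ_k (x_{k,i} - mean_i) · (x_{k,j} - mean_j), with n-1 = 4:
  s[X_1,X_1] = ((-0.6)·(-0.6) + (-0.6)·(-0.6) + (-2.6)·(-2.6) + (1.4)·(1.4) + (2.4)·(2.4)) / 4 = 15.2/4 = 3.8
  s[X_1,X_2] = ((-0.6)·(1) + (-0.6)·(-1) + (-2.6)·(-1) + (1.4)·(4) + (2.4)·(-3)) / 4 = 1/4 = 0.25
  s[X_2,X_2] = ((1)·(1) + (-1)·(-1) + (-1)·(-1) + (4)·(4) + (-3)·(-3)) / 4 = 28/4 = 7
  Sample standard deviations s_i = √(s[i,i]):
  s(X_1) = √(3.8) = 1.9494
  s(X_2) = √(7) = 2.6458

Step 3 — r_{ij} = s_{ij} / (s_i · s_j):
  r[X_1,X_1] = 1 (diagonal).
  r[X_1,X_2] = 0.25 / (1.9494 · 2.6458) = 0.25 / 5.1575 = 0.0485
  r[X_2,X_2] = 1 (diagonal).

R is symmetric with unit diagonal. Assembling:

R = [[1, 0.0485],
 [0.0485, 1]]


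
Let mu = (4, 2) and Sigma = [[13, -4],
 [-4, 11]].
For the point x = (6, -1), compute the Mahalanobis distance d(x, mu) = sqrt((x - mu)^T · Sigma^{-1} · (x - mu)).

Step 1 — centre the observation: (x - mu) = (2, -3).

Step 2 — invert Sigma. det(Sigma) = 13·11 - (-4)² = 127.
  Sigma^{-1} = (1/det) · [[d, -b], [-b, a]] = [[0.0866, 0.0315],
 [0.0315, 0.1024]].

Step 3 — form the quadratic (x - mu)^T · Sigma^{-1} · (x - mu):
  Sigma^{-1} · (x - mu) = (0.0787, -0.2441).
  (x - mu)^T · [Sigma^{-1} · (x - mu)] = (2)·(0.0787) + (-3)·(-0.2441) = 0.8898.

Step 4 — take square root: d = √(0.8898) ≈ 0.9433.

d(x, mu) = √(0.8898) ≈ 0.9433


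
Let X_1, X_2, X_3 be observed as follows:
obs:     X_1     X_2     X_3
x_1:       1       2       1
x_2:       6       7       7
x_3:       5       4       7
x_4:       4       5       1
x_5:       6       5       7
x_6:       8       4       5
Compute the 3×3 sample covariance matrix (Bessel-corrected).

Step 1 — column means:
  mean(X_1) = (1 + 6 + 5 + 4 + 6 + 8) / 6 = 30/6 = 5
  mean(X_2) = (2 + 7 + 4 + 5 + 5 + 4) / 6 = 27/6 = 4.5
  mean(X_3) = (1 + 7 + 7 + 1 + 7 + 5) / 6 = 28/6 = 4.6667

Step 2 — sample covariance S[i,j] = (1/(n-1)) · Σ_k (x_{k,i} - mean_i) · (x_{k,j} - mean_j), with n-1 = 5.
  S[X_1,X_1] = ((-4)·(-4) + (1)·(1) + (0)·(0) + (-1)·(-1) + (1)·(1) + (3)·(3)) / 5 = 28/5 = 5.6
  S[X_1,X_2] = ((-4)·(-2.5) + (1)·(2.5) + (0)·(-0.5) + (-1)·(0.5) + (1)·(0.5) + (3)·(-0.5)) / 5 = 11/5 = 2.2
  S[X_1,X_3] = ((-4)·(-3.6667) + (1)·(2.3333) + (0)·(2.3333) + (-1)·(-3.6667) + (1)·(2.3333) + (3)·(0.3333)) / 5 = 24/5 = 4.8
  S[X_2,X_2] = ((-2.5)·(-2.5) + (2.5)·(2.5) + (-0.5)·(-0.5) + (0.5)·(0.5) + (0.5)·(0.5) + (-0.5)·(-0.5)) / 5 = 13.5/5 = 2.7
  S[X_2,X_3] = ((-2.5)·(-3.6667) + (2.5)·(2.3333) + (-0.5)·(2.3333) + (0.5)·(-3.6667) + (0.5)·(2.3333) + (-0.5)·(0.3333)) / 5 = 13/5 = 2.6
  S[X_3,X_3] = ((-3.6667)·(-3.6667) + (2.3333)·(2.3333) + (2.3333)·(2.3333) + (-3.6667)·(-3.6667) + (2.3333)·(2.3333) + (0.3333)·(0.3333)) / 5 = 43.3333/5 = 8.6667

S is symmetric (S[j,i] = S[i,j]). Assembling:

S = [[5.6, 2.2, 4.8],
 [2.2, 2.7, 2.6],
 [4.8, 2.6, 8.6667]]


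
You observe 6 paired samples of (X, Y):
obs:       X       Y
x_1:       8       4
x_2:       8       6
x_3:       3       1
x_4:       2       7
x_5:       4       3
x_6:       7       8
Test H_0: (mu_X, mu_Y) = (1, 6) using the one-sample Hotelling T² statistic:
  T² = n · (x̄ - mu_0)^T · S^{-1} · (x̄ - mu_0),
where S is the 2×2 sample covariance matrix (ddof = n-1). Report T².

Step 1 — sample mean vector:
  mean(X) = (8 + 8 + 3 + 2 + 4 + 7) / 6 = 32/6 = 5.3333
  mean(Y) = (4 + 6 + 1 + 7 + 3 + 8) / 6 = 29/6 = 4.8333
  x̄ = (5.3333, 4.8333),  deviation x̄ - mu_0 = (5.3333, 4.8333) - (1, 6) = (4.3333, -1.1667).

Step 2 — sample covariance matrix, S[i,j] = (1/(n-1)) · Σ_k (x_{k,i} - mean_i) · (x_{k,j} - mean_j), divisor n-1 = 5:
  S[X,X] = ((2.6667)·(2.6667) + (2.6667)·(2.6667) + (-2.3333)·(-2.3333) + (-3.3333)·(-3.3333) + (-1.3333)·(-1.3333) + (1.6667)·(1.6667)) / 5 = 35.3333/5 = 7.0667
  S[X,Y] = ((2.6667)·(-0.8333) + (2.6667)·(1.1667) + (-2.3333)·(-3.8333) + (-3.3333)·(2.1667) + (-1.3333)·(-1.8333) + (1.6667)·(3.1667)) / 5 = 10.3333/5 = 2.0667
  S[Y,Y] = ((-0.8333)·(-0.8333) + (1.1667)·(1.1667) + (-3.8333)·(-3.8333) + (2.1667)·(2.1667) + (-1.8333)·(-1.8333) + (3.1667)·(3.1667)) / 5 = 34.8333/5 = 6.9667
  S = [[7.0667, 2.0667],
 [2.0667, 6.9667]].

Step 3 — invert S. det(S) = 7.0667·6.9667 - (2.0667)² = 44.96.
  S^{-1} = (1/det) · [[d, -b], [-b, a]] = [[0.155, -0.046],
 [-0.046, 0.1572]].

Step 4 — quadratic form (x̄ - mu_0)^T · S^{-1} · (x̄ - mu_0):
  S^{-1} · (x̄ - mu_0) = (0.7251, -0.3826),
  (x̄ - mu_0)^T · [...] = (4.3333)·(0.7251) + (-1.1667)·(-0.3826) = 3.5884.

Step 5 — scale by n: T² = 6 · 3.5884 = 21.5302.

T² ≈ 21.5302


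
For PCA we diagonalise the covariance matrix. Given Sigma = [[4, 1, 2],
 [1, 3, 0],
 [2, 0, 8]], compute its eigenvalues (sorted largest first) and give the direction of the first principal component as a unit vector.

Step 1 — characteristic polynomial p(λ) = det(λI - Sigma) = λ³ - tr·λ² + c_1·λ - det, where tr = trace, c_1 = sum of the principal 2×2 minors, det = det(Sigma):
  tr = 4 + 3 + 8 = 15,
  c_1 = (4·3 - (1)²) + (4·8 - (2)²) + (3·8 - (0)²) = 11 + 28 + 24 = 63,
  det = 4·(3·8 - (0)²) - (1)·((1)·8 - (0)·(2)) + (2)·((1)·(0) - 3·(2)) = 4·(24) - (1)·(8) + (2)·(-6) = 76.
  So p(λ) = λ³ - 15λ² + 63λ - 76.
Step 2 — look for an integer root (rational root theorem: any rational root is an integer divisor of 76). Testing λ = 4:
  p(4) = 64 - 240 + 252 - 76 = 0  ✓
  Dividing out (λ - 4): p(λ) = (λ - 4)(λ² - 11λ + 19).
Step 3 — remaining eigenvalues from the quadratic λ² - 11λ + 19 = 0:
  Δ = 11² - 4·19 = 121 - 76 = 45,  λ = (11 ± √45)/2 = (11 ± 6.7082)/2 ≈ 8.8541 or 2.1459.
  Sorted: λ_1 = 8.8541,  λ_2 = 4,  λ_3 = 2.1459  (check: sum = 15 = tr ✓).

Step 4 — unit eigenvector for λ_1 ≈ 8.8541: v spans the null space of (Sigma - λ_1 I), whose rows are
  r_1 = (-4.8541, 1, 2),  r_2 = (1, -5.8541, 0),  r_3 = (2, 0, -0.8541).
  v is orthogonal to every row, so take v ∝ r_1 × r_2 = ((1)·(0) - (2)·(-5.8541), (2)·(1) - (-4.8541)·(0), (-4.8541)·(-5.8541) - (1)·(1)) ≈ (11.7082, 2, 27.4164).
  Let u = (11.7082, 2, 27.4164).
  ||u|| = √((11.7082)² + (2)² + (27.4164)²) = √(892.7415) ≈ 29.8788,  v_1 = u/||u|| ≈ (0.3919, 0.0669, 0.9176) (||v_1|| = 1).

λ_1 = 8.8541,  λ_2 = 4,  λ_3 = 2.1459;  v_1 ≈ (0.3919, 0.0669, 0.9176)


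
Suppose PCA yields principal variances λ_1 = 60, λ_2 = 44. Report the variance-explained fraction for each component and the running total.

Step 1 — total variance = trace(Sigma) = Σ λ_i = 60 + 44 = 104.

Step 2 — fraction explained by component i = λ_i / Σ λ:
  PC1: 60/104 = 0.5769
  PC2: 44/104 = 0.4231

Step 3 — cumulative fraction after k components = (λ_1 + ... + λ_k) / Σ λ:
  k = 1: 60/104 = 0.5769
  k = 2: (60 + 44)/104 = 104/104 = 1

Summary (fraction, with percent):

explained: PC1 0.5769 (57.69%), PC2 0.4231 (42.31%);  cumulative: 0.5769, 1


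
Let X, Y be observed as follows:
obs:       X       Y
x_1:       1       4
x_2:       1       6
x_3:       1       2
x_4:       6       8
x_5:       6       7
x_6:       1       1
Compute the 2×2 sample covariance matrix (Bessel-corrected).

Step 1 — column means:
  mean(X) = (1 + 1 + 1 + 6 + 6 + 1) / 6 = 16/6 = 2.6667
  mean(Y) = (4 + 6 + 2 + 8 + 7 + 1) / 6 = 28/6 = 4.6667

Step 2 — sample covariance S[i,j] = (1/(n-1)) · Σ_k (x_{k,i} - mean_i) · (x_{k,j} - mean_j), with n-1 = 5.
  S[X,X] = ((-1.6667)·(-1.6667) + (-1.6667)·(-1.6667) + (-1.6667)·(-1.6667) + (3.3333)·(3.3333) + (3.3333)·(3.3333) + (-1.6667)·(-1.6667)) / 5 = 33.3333/5 = 6.6667
  S[X,Y] = ((-1.6667)·(-0.6667) + (-1.6667)·(1.3333) + (-1.6667)·(-2.6667) + (3.3333)·(3.3333) + (3.3333)·(2.3333) + (-1.6667)·(-3.6667)) / 5 = 28.3333/5 = 5.6667
  S[Y,Y] = ((-0.6667)·(-0.6667) + (1.3333)·(1.3333) + (-2.6667)·(-2.6667) + (3.3333)·(3.3333) + (2.3333)·(2.3333) + (-3.6667)·(-3.6667)) / 5 = 39.3333/5 = 7.8667

S is symmetric (S[j,i] = S[i,j]). Assembling:

S = [[6.6667, 5.6667],
 [5.6667, 7.8667]]


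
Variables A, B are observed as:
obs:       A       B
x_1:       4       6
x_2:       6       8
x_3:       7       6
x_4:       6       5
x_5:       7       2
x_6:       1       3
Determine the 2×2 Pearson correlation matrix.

Step 1 — column means:
  mean(A) = (4 + 6 + 7 + 6 + 7 + 1) / 6 = 31/6 = 5.1667
  mean(B) = (6 + 8 + 6 + 5 + 2 + 3) / 6 = 30/6 = 5

Step 2 — sample variances and covariances s[i,j] = (1/(n-1)) · Σ_k (x_{k,i} - mean_i) · (x_{k,j} - mean_j), with n-1 = 5:
  s[A,A] = ((-1.1667)·(-1.1667) + (0.8333)·(0.8333) + (1.8333)·(1.8333) + (0.8333)·(0.8333) + (1.8333)·(1.8333) + (-4.1667)·(-4.1667)) / 5 = 26.8333/5 = 5.3667
  s[A,B] = ((-1.1667)·(1) + (0.8333)·(3) + (1.8333)·(1) + (0.8333)·(0) + (1.8333)·(-3) + (-4.1667)·(-2)) / 5 = 6/5 = 1.2
  s[B,B] = ((1)·(1) + (3)·(3) + (1)·(1) + (0)·(0) + (-3)·(-3) + (-2)·(-2)) / 5 = 24/5 = 4.8
  Sample standard deviations s_i = √(s[i,i]):
  s(A) = √(5.3667) = 2.3166
  s(B) = √(4.8) = 2.1909

Step 3 — r_{ij} = s_{ij} / (s_i · s_j):
  r[A,A] = 1 (diagonal).
  r[A,B] = 1.2 / (2.3166 · 2.1909) = 1.2 / 5.0754 = 0.2364
  r[B,B] = 1 (diagonal).

R is symmetric with unit diagonal. Assembling:

R = [[1, 0.2364],
 [0.2364, 1]]


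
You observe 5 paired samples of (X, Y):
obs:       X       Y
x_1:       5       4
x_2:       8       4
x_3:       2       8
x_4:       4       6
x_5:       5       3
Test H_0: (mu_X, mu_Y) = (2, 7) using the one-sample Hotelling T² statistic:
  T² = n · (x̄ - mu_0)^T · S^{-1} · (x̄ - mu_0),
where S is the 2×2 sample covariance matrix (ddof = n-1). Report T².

Step 1 — sample mean vector:
  mean(X) = (5 + 8 + 2 + 4 + 5) / 5 = 24/5 = 4.8
  mean(Y) = (4 + 4 + 8 + 6 + 3) / 5 = 25/5 = 5
  x̄ = (4.8, 5),  deviation x̄ - mu_0 = (4.8, 5) - (2, 7) = (2.8, -2).

Step 2 — sample covariance matrix, S[i,j] = (1/(n-1)) · Σ_k (x_{k,i} - mean_i) · (x_{k,j} - mean_j), divisor n-1 = 4:
  S[X,X] = ((0.2)·(0.2) + (3.2)·(3.2) + (-2.8)·(-2.8) + (-0.8)·(-0.8) + (0.2)·(0.2)) / 4 = 18.8/4 = 4.7
  S[X,Y] = ((0.2)·(-1) + (3.2)·(-1) + (-2.8)·(3) + (-0.8)·(1) + (0.2)·(-2)) / 4 = -13/4 = -3.25
  S[Y,Y] = ((-1)·(-1) + (-1)·(-1) + (3)·(3) + (1)·(1) + (-2)·(-2)) / 4 = 16/4 = 4
  S = [[4.7, -3.25],
 [-3.25, 4]].

Step 3 — invert S. det(S) = 4.7·4 - (-3.25)² = 8.2375.
  S^{-1} = (1/det) · [[d, -b], [-b, a]] = [[0.4856, 0.3945],
 [0.3945, 0.5706]].

Step 4 — quadratic form (x̄ - mu_0)^T · S^{-1} · (x̄ - mu_0):
  S^{-1} · (x̄ - mu_0) = (0.5706, -0.0364),
  (x̄ - mu_0)^T · [...] = (2.8)·(0.5706) + (-2)·(-0.0364) = 1.6704.

Step 5 — scale by n: T² = 5 · 1.6704 = 8.352.

T² ≈ 8.352


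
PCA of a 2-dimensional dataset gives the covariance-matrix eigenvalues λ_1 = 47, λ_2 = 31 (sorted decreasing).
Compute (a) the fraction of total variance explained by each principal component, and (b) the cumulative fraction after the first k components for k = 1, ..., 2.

Step 1 — total variance = trace(Sigma) = Σ λ_i = 47 + 31 = 78.

Step 2 — fraction explained by component i = λ_i / Σ λ:
  PC1: 47/78 = 0.6026
  PC2: 31/78 = 0.3974

Step 3 — cumulative fraction after k components = (λ_1 + ... + λ_k) / Σ λ:
  k = 1: 47/78 = 0.6026
  k = 2: (47 + 31)/78 = 78/78 = 1

Summary (fraction, with percent):

explained: PC1 0.6026 (60.26%), PC2 0.3974 (39.74%);  cumulative: 0.6026, 1


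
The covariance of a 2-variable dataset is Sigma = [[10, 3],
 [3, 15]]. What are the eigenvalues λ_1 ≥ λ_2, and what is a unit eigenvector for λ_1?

Step 1 — characteristic polynomial of 2×2 Sigma:
  det(Sigma - λI) = λ² - trace · λ + det = 0.
  trace = 10 + 15 = 25, det = 10·15 - (3)² = 141.
Step 2 — discriminant:
  Δ = trace² - 4·det = 625 - 564 = 61.
Step 3 — eigenvalues:
  λ = (trace ± √Δ)/2 = (25 ± 7.8102)/2,
  λ_1 = 16.4051,  λ_2 = 8.5949.

Step 4 — unit eigenvector for λ_1: solve (Sigma - λ_1 I)v = 0. First row:
  (10 - 16.4051)·v_x + (3)·v_y = 0, i.e. (-6.4051)·v_x + (3)·v_y = 0,
  so v ∝ (b, λ_1 - a) = (3, 6.4051) = u.
  ||u|| = √((3)² + (6.4051)²) = √(50.0256) ≈ 7.0729,
  v_1 = u/||u|| ≈ (0.4242, 0.9056) (||v_1|| = 1).

λ_1 = 16.4051,  λ_2 = 8.5949;  v_1 ≈ (0.4242, 0.9056)


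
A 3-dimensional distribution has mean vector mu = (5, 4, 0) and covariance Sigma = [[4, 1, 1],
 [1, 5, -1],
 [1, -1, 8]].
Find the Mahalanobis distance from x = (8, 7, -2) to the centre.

Step 1 — centre the observation: (x - mu) = (3, 3, -2).

Step 2 — invert Sigma (cofactor / det for 3×3, or solve directly):
  Sigma^{-1} = [[0.2766, -0.0638, -0.0426],
 [-0.0638, 0.2199, 0.0355],
 [-0.0426, 0.0355, 0.1348]].

Step 3 — form the quadratic (x - mu)^T · Sigma^{-1} · (x - mu):
  Sigma^{-1} · (x - mu) = (0.7234, 0.3972, -0.2908).
  (x - mu)^T · [Sigma^{-1} · (x - mu)] = (3)·(0.7234) + (3)·(0.3972) + (-2)·(-0.2908) = 3.9433.

Step 4 — take square root: d = √(3.9433) ≈ 1.9858.

d(x, mu) = √(3.9433) ≈ 1.9858


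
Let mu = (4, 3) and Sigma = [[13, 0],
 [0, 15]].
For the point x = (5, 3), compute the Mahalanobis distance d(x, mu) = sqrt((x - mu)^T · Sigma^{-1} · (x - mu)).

Step 1 — centre the observation: (x - mu) = (1, 0).

Step 2 — invert Sigma. det(Sigma) = 13·15 - (0)² = 195.
  Sigma^{-1} = (1/det) · [[d, -b], [-b, a]] = [[0.0769, 0],
 [0, 0.0667]].

Step 3 — form the quadratic (x - mu)^T · Sigma^{-1} · (x - mu):
  Sigma^{-1} · (x - mu) = (0.0769, 0).
  (x - mu)^T · [Sigma^{-1} · (x - mu)] = (1)·(0.0769) + (0)·(0) = 0.0769.

Step 4 — take square root: d = √(0.0769) ≈ 0.2774.

d(x, mu) = √(0.0769) ≈ 0.2774


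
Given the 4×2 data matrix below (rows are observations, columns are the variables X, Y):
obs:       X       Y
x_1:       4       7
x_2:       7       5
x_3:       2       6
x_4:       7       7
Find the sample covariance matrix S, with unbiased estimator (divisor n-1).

Step 1 — column means:
  mean(X) = (4 + 7 + 2 + 7) / 4 = 20/4 = 5
  mean(Y) = (7 + 5 + 6 + 7) / 4 = 25/4 = 6.25

Step 2 — sample covariance S[i,j] = (1/(n-1)) · Σ_k (x_{k,i} - mean_i) · (x_{k,j} - mean_j), with n-1 = 3.
  S[X,X] = ((-1)·(-1) + (2)·(2) + (-3)·(-3) + (2)·(2)) / 3 = 18/3 = 6
  S[X,Y] = ((-1)·(0.75) + (2)·(-1.25) + (-3)·(-0.25) + (2)·(0.75)) / 3 = -1/3 = -0.3333
  S[Y,Y] = ((0.75)·(0.75) + (-1.25)·(-1.25) + (-0.25)·(-0.25) + (0.75)·(0.75)) / 3 = 2.75/3 = 0.9167

S is symmetric (S[j,i] = S[i,j]). Assembling:

S = [[6, -0.3333],
 [-0.3333, 0.9167]]


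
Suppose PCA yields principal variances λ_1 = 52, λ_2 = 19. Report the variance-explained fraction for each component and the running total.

Step 1 — total variance = trace(Sigma) = Σ λ_i = 52 + 19 = 71.

Step 2 — fraction explained by component i = λ_i / Σ λ:
  PC1: 52/71 = 0.7324
  PC2: 19/71 = 0.2676

Step 3 — cumulative fraction after k components = (λ_1 + ... + λ_k) / Σ λ:
  k = 1: 52/71 = 0.7324
  k = 2: (52 + 19)/71 = 71/71 = 1

Summary (fraction, with percent):

explained: PC1 0.7324 (73.24%), PC2 0.2676 (26.76%);  cumulative: 0.7324, 1


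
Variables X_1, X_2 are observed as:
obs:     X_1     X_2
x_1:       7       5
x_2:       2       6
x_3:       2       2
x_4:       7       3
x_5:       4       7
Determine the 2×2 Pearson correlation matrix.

Step 1 — column means:
  mean(X_1) = (7 + 2 + 2 + 7 + 4) / 5 = 22/5 = 4.4
  mean(X_2) = (5 + 6 + 2 + 3 + 7) / 5 = 23/5 = 4.6

Step 2 — sample variances and covariances s[i,j] = (1/(n-1)) · Σ_k (x_{k,i} - mean_i) · (x_{k,j} - mean_j), with n-1 = 4:
  s[X_1,X_1] = ((2.6)·(2.6) + (-2.4)·(-2.4) + (-2.4)·(-2.4) + (2.6)·(2.6) + (-0.4)·(-0.4)) / 4 = 25.2/4 = 6.3
  s[X_1,X_2] = ((2.6)·(0.4) + (-2.4)·(1.4) + (-2.4)·(-2.6) + (2.6)·(-1.6) + (-0.4)·(2.4)) / 4 = -1.2/4 = -0.3
  s[X_2,X_2] = ((0.4)·(0.4) + (1.4)·(1.4) + (-2.6)·(-2.6) + (-1.6)·(-1.6) + (2.4)·(2.4)) / 4 = 17.2/4 = 4.3
  Sample standard deviations s_i = √(s[i,i]):
  s(X_1) = √(6.3) = 2.51
  s(X_2) = √(4.3) = 2.0736

Step 3 — r_{ij} = s_{ij} / (s_i · s_j):
  r[X_1,X_1] = 1 (diagonal).
  r[X_1,X_2] = -0.3 / (2.51 · 2.0736) = -0.3 / 5.2048 = -0.0576
  r[X_2,X_2] = 1 (diagonal).

R is symmetric with unit diagonal. Assembling:

R = [[1, -0.0576],
 [-0.0576, 1]]


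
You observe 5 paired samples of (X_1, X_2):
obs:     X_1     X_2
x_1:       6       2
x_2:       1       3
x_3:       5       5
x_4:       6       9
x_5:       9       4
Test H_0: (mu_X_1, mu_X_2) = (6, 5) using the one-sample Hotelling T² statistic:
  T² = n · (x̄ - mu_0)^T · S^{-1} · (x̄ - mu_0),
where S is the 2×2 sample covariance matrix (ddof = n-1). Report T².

Step 1 — sample mean vector:
  mean(X_1) = (6 + 1 + 5 + 6 + 9) / 5 = 27/5 = 5.4
  mean(X_2) = (2 + 3 + 5 + 9 + 4) / 5 = 23/5 = 4.6
  x̄ = (5.4, 4.6),  deviation x̄ - mu_0 = (5.4, 4.6) - (6, 5) = (-0.6, -0.4).

Step 2 — sample covariance matrix, S[i,j] = (1/(n-1)) · Σ_k (x_{k,i} - mean_i) · (x_{k,j} - mean_j), divisor n-1 = 4:
  S[X_1,X_1] = ((0.6)·(0.6) + (-4.4)·(-4.4) + (-0.4)·(-0.4) + (0.6)·(0.6) + (3.6)·(3.6)) / 4 = 33.2/4 = 8.3
  S[X_1,X_2] = ((0.6)·(-2.6) + (-4.4)·(-1.6) + (-0.4)·(0.4) + (0.6)·(4.4) + (3.6)·(-0.6)) / 4 = 5.8/4 = 1.45
  S[X_2,X_2] = ((-2.6)·(-2.6) + (-1.6)·(-1.6) + (0.4)·(0.4) + (4.4)·(4.4) + (-0.6)·(-0.6)) / 4 = 29.2/4 = 7.3
  S = [[8.3, 1.45],
 [1.45, 7.3]].

Step 3 — invert S. det(S) = 8.3·7.3 - (1.45)² = 58.4875.
  S^{-1} = (1/det) · [[d, -b], [-b, a]] = [[0.1248, -0.0248],
 [-0.0248, 0.1419]].

Step 4 — quadratic form (x̄ - mu_0)^T · S^{-1} · (x̄ - mu_0):
  S^{-1} · (x̄ - mu_0) = (-0.065, -0.0419),
  (x̄ - mu_0)^T · [...] = (-0.6)·(-0.065) + (-0.4)·(-0.0419) = 0.0557.

Step 5 — scale by n: T² = 5 · 0.0557 = 0.2787.

T² ≈ 0.2787


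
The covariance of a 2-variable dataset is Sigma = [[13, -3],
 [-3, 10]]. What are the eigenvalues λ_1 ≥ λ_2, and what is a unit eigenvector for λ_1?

Step 1 — characteristic polynomial of 2×2 Sigma:
  det(Sigma - λI) = λ² - trace · λ + det = 0.
  trace = 13 + 10 = 23, det = 13·10 - (-3)² = 121.
Step 2 — discriminant:
  Δ = trace² - 4·det = 529 - 484 = 45.
Step 3 — eigenvalues:
  λ = (trace ± √Δ)/2 = (23 ± 6.7082)/2,
  λ_1 = 14.8541,  λ_2 = 8.1459.

Step 4 — unit eigenvector for λ_1: solve (Sigma - λ_1 I)v = 0. First row:
  (13 - 14.8541)·v_x + (-3)·v_y = 0, i.e. (-1.8541)·v_x + (-3)·v_y = 0,
  so v ∝ (b, λ_1 - a) = (-3, 1.8541); multiply by -1 so the first entry is positive: u = (3, -1.8541).
  ||u|| = √((3)² + (-1.8541)²) = √(12.4377) ≈ 3.5267,
  v_1 = u/||u|| ≈ (0.8507, -0.5257) (||v_1|| = 1).

λ_1 = 14.8541,  λ_2 = 8.1459;  v_1 ≈ (0.8507, -0.5257)


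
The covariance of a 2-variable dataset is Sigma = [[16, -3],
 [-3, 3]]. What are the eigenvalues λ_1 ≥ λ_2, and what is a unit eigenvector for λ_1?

Step 1 — characteristic polynomial of 2×2 Sigma:
  det(Sigma - λI) = λ² - trace · λ + det = 0.
  trace = 16 + 3 = 19, det = 16·3 - (-3)² = 39.
Step 2 — discriminant:
  Δ = trace² - 4·det = 361 - 156 = 205.
Step 3 — eigenvalues:
  λ = (trace ± √Δ)/2 = (19 ± 14.3178)/2,
  λ_1 = 16.6589,  λ_2 = 2.3411.

Step 4 — unit eigenvector for λ_1: solve (Sigma - λ_1 I)v = 0. First row:
  (16 - 16.6589)·v_x + (-3)·v_y = 0, i.e. (-0.6589)·v_x + (-3)·v_y = 0,
  so v ∝ (b, λ_1 - a) = (-3, 0.6589); multiply by -1 so the first entry is positive: u = (3, -0.6589).
  ||u|| = √((3)² + (-0.6589)²) = √(9.4342) ≈ 3.0715,
  v_1 = u/||u|| ≈ (0.9767, -0.2145) (||v_1|| = 1).

λ_1 = 16.6589,  λ_2 = 2.3411;  v_1 ≈ (0.9767, -0.2145)


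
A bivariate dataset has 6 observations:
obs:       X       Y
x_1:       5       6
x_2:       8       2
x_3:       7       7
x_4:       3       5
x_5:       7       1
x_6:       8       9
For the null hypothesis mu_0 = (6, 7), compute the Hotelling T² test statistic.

Step 1 — sample mean vector:
  mean(X) = (5 + 8 + 7 + 3 + 7 + 8) / 6 = 38/6 = 6.3333
  mean(Y) = (6 + 2 + 7 + 5 + 1 + 9) / 6 = 30/6 = 5
  x̄ = (6.3333, 5),  deviation x̄ - mu_0 = (6.3333, 5) - (6, 7) = (0.3333, -2).

Step 2 — sample covariance matrix, S[i,j] = (1/(n-1)) · Σ_k (x_{k,i} - mean_i) · (x_{k,j} - mean_j), divisor n-1 = 5:
  S[X,X] = ((-1.3333)·(-1.3333) + (1.6667)·(1.6667) + (0.6667)·(0.6667) + (-3.3333)·(-3.3333) + (0.6667)·(0.6667) + (1.6667)·(1.6667)) / 5 = 19.3333/5 = 3.8667
  S[X,Y] = ((-1.3333)·(1) + (1.6667)·(-3) + (0.6667)·(2) + (-3.3333)·(0) + (0.6667)·(-4) + (1.6667)·(4)) / 5 = -1/5 = -0.2
  S[Y,Y] = ((1)·(1) + (-3)·(-3) + (2)·(2) + (0)·(0) + (-4)·(-4) + (4)·(4)) / 5 = 46/5 = 9.2
  S = [[3.8667, -0.2],
 [-0.2, 9.2]].

Step 3 — invert S. det(S) = 3.8667·9.2 - (-0.2)² = 35.5333.
  S^{-1} = (1/det) · [[d, -b], [-b, a]] = [[0.2589, 0.0056],
 [0.0056, 0.1088]].

Step 4 — quadratic form (x̄ - mu_0)^T · S^{-1} · (x̄ - mu_0):
  S^{-1} · (x̄ - mu_0) = (0.075, -0.2158),
  (x̄ - mu_0)^T · [...] = (0.3333)·(0.075) + (-2)·(-0.2158) = 0.4565.

Step 5 — scale by n: T² = 6 · 0.4565 = 2.7392.

T² ≈ 2.7392


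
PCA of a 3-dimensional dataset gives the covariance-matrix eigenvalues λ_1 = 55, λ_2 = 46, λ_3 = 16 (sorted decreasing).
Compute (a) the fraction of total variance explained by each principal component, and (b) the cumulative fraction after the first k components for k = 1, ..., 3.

Step 1 — total variance = trace(Sigma) = Σ λ_i = 55 + 46 + 16 = 117.

Step 2 — fraction explained by component i = λ_i / Σ λ:
  PC1: 55/117 = 0.4701
  PC2: 46/117 = 0.3932
  PC3: 16/117 = 0.1368

Step 3 — cumulative fraction after k components = (λ_1 + ... + λ_k) / Σ λ:
  k = 1: 55/117 = 0.4701
  k = 2: (55 + 46)/117 = 101/117 = 0.8632
  k = 3: (55 + 46 + 16)/117 = 117/117 = 1

Summary (fraction, with percent):

explained: PC1 0.4701 (47.01%), PC2 0.3932 (39.32%), PC3 0.1368 (13.68%);  cumulative: 0.4701, 0.8632, 1


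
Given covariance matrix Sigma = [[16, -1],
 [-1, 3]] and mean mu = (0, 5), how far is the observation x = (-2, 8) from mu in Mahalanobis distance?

Step 1 — centre the observation: (x - mu) = (-2, 3).

Step 2 — invert Sigma. det(Sigma) = 16·3 - (-1)² = 47.
  Sigma^{-1} = (1/det) · [[d, -b], [-b, a]] = [[0.0638, 0.0213],
 [0.0213, 0.3404]].

Step 3 — form the quadratic (x - mu)^T · Sigma^{-1} · (x - mu):
  Sigma^{-1} · (x - mu) = (-0.0638, 0.9787).
  (x - mu)^T · [Sigma^{-1} · (x - mu)] = (-2)·(-0.0638) + (3)·(0.9787) = 3.0638.

Step 4 — take square root: d = √(3.0638) ≈ 1.7504.

d(x, mu) = √(3.0638) ≈ 1.7504


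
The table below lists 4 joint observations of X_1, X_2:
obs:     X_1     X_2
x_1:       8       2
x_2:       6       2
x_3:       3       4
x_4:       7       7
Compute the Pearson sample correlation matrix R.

Step 1 — column means:
  mean(X_1) = (8 + 6 + 3 + 7) / 4 = 24/4 = 6
  mean(X_2) = (2 + 2 + 4 + 7) / 4 = 15/4 = 3.75

Step 2 — sample variances and covariances s[i,j] = (1/(n-1)) · Σ_k (x_{k,i} - mean_i) · (x_{k,j} - mean_j), with n-1 = 3:
  s[X_1,X_1] = ((2)·(2) + (0)·(0) + (-3)·(-3) + (1)·(1)) / 3 = 14/3 = 4.6667
  s[X_1,X_2] = ((2)·(-1.75) + (0)·(-1.75) + (-3)·(0.25) + (1)·(3.25)) / 3 = -1/3 = -0.3333
  s[X_2,X_2] = ((-1.75)·(-1.75) + (-1.75)·(-1.75) + (0.25)·(0.25) + (3.25)·(3.25)) / 3 = 16.75/3 = 5.5833
  Sample standard deviations s_i = √(s[i,i]):
  s(X_1) = √(4.6667) = 2.1602
  s(X_2) = √(5.5833) = 2.3629

Step 3 — r_{ij} = s_{ij} / (s_i · s_j):
  r[X_1,X_1] = 1 (diagonal).
  r[X_1,X_2] = -0.3333 / (2.1602 · 2.3629) = -0.3333 / 5.1045 = -0.0653
  r[X_2,X_2] = 1 (diagonal).

R is symmetric with unit diagonal. Assembling:

R = [[1, -0.0653],
 [-0.0653, 1]]


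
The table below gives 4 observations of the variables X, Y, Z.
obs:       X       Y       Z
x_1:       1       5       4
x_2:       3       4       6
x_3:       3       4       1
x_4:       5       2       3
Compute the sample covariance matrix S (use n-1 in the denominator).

Step 1 — column means:
  mean(X) = (1 + 3 + 3 + 5) / 4 = 12/4 = 3
  mean(Y) = (5 + 4 + 4 + 2) / 4 = 15/4 = 3.75
  mean(Z) = (4 + 6 + 1 + 3) / 4 = 14/4 = 3.5

Step 2 — sample covariance S[i,j] = (1/(n-1)) · Σ_k (x_{k,i} - mean_i) · (x_{k,j} - mean_j), with n-1 = 3.
  S[X,X] = ((-2)·(-2) + (0)·(0) + (0)·(0) + (2)·(2)) / 3 = 8/3 = 2.6667
  S[X,Y] = ((-2)·(1.25) + (0)·(0.25) + (0)·(0.25) + (2)·(-1.75)) / 3 = -6/3 = -2
  S[X,Z] = ((-2)·(0.5) + (0)·(2.5) + (0)·(-2.5) + (2)·(-0.5)) / 3 = -2/3 = -0.6667
  S[Y,Y] = ((1.25)·(1.25) + (0.25)·(0.25) + (0.25)·(0.25) + (-1.75)·(-1.75)) / 3 = 4.75/3 = 1.5833
  S[Y,Z] = ((1.25)·(0.5) + (0.25)·(2.5) + (0.25)·(-2.5) + (-1.75)·(-0.5)) / 3 = 1.5/3 = 0.5
  S[Z,Z] = ((0.5)·(0.5) + (2.5)·(2.5) + (-2.5)·(-2.5) + (-0.5)·(-0.5)) / 3 = 13/3 = 4.3333

S is symmetric (S[j,i] = S[i,j]). Assembling:

S = [[2.6667, -2, -0.6667],
 [-2, 1.5833, 0.5],
 [-0.6667, 0.5, 4.3333]]
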